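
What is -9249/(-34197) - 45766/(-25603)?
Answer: 600620683/291848597 ≈ 2.0580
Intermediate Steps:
-9249/(-34197) - 45766/(-25603) = -9249*(-1/34197) - 45766*(-1/25603) = 3083/11399 + 45766/25603 = 600620683/291848597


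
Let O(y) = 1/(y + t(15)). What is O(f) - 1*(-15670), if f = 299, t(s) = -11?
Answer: 4512961/288 ≈ 15670.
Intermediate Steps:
O(y) = 1/(-11 + y) (O(y) = 1/(y - 11) = 1/(-11 + y))
O(f) - 1*(-15670) = 1/(-11 + 299) - 1*(-15670) = 1/288 + 15670 = 4512961/288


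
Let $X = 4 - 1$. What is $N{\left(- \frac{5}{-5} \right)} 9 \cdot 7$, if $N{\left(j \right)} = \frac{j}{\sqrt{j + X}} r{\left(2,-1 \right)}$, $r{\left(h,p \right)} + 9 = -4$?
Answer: $- \frac{819}{2} \approx -409.5$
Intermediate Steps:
$r{\left(h,p \right)} = -13$ ($r{\left(h,p \right)} = -9 - 4 = -13$)
$X = 3$ ($X = 4 - 1 = 3$)
$N{\left(j \right)} = - \frac{13 j}{\sqrt{3 + j}}$ ($N{\left(j \right)} = \frac{j}{\sqrt{j + 3}} \left(-13\right) = \frac{j}{\sqrt{3 + j}} \left(-13\right) = - \frac{13 j}{\sqrt{3 + j}}$)
$N{\left(- \frac{5}{-5} \right)} 9 \cdot 7 = - \frac{13 \left(- \frac{5}{-5}\right)}{\sqrt{3 - \frac{5}{-5}}} \cdot 9 \cdot 7 = - \frac{13 \left(\left(-5\right) \left(- \frac{1}{5}\right)\right)}{\sqrt{3 - -1}} \cdot 9 \cdot 7 = \left(-13\right) 1 \frac{1}{\sqrt{3 + 1}} \cdot 9 \cdot 7 = \left(-13\right) 1 \frac{1}{\sqrt{4}} \cdot 9 \cdot 7 = \left(-13\right) 1 \cdot \frac{1}{2} \cdot 9 \cdot 7 = \left(- \frac{13}{2}\right) 9 \cdot 7 = \left(- \frac{117}{2}\right) 7 = - \frac{819}{2}$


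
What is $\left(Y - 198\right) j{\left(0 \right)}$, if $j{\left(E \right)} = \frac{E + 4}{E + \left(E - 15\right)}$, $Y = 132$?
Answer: $\frac{88}{5} \approx 17.6$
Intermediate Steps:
$j{\left(E \right)} = \frac{4 + E}{-15 + 2 E}$ ($j{\left(E \right)} = \frac{4 + E}{E + \left(-15 + E\right)} = \frac{4 + E}{-15 + 2 E}$)
$\left(Y - 198\right) j{\left(0 \right)} = \left(132 - 198\right) \frac{4 + 0}{-15 + 2 \cdot 0} = - 66 \frac{1}{-15 + 0} \cdot 4 = - 66 \frac{1}{-15} \cdot 4 = - 66 \left(\left(- \frac{1}{15}\right) 4\right) = \left(-66\right) \left(- \frac{4}{15}\right) = \frac{88}{5}$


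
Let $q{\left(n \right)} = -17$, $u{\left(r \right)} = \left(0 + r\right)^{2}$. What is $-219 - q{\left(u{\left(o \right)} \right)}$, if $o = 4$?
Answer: $-202$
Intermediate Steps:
$u{\left(r \right)} = r^{2}$
$-219 - q{\left(u{\left(o \right)} \right)} = -219 - -17 = -219 + 17 = -202$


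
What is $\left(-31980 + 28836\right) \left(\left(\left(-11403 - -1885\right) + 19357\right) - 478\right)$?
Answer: $-29430984$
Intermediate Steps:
$\left(-31980 + 28836\right) \left(\left(\left(-11403 - -1885\right) + 19357\right) - 478\right) = - 3144 \left(\left(\left(-11403 + 1885\right) + 19357\right) - 478\right) = - 3144 \left(\left(-9518 + 19357\right) - 478\right) = - 3144 \left(9839 - 478\right) = \left(-3144\right) 9361 = -29430984$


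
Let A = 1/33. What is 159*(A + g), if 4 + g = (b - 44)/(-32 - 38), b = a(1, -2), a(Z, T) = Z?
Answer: -410803/770 ≈ -533.51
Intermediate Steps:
b = 1
A = 1/33 ≈ 0.030303
g = -237/70 (g = -4 + (1 - 44)/(-32 - 38) = -4 - 43/(-70) = -4 - 43*(-1/70) = -4 + 43/70 = -237/70 ≈ -3.3857)
159*(A + g) = 159*(1/33 - 237/70) = 159*(-7751/2310) = -410803/770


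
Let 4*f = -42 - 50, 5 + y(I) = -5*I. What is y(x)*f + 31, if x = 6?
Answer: 836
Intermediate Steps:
y(I) = -5 - 5*I
f = -23 (f = (-42 - 50)/4 = (1/4)*(-92) = -23)
y(x)*f + 31 = (-5 - 5*6)*(-23) + 31 = (-5 - 30)*(-23) + 31 = -35*(-23) + 31 = 805 + 31 = 836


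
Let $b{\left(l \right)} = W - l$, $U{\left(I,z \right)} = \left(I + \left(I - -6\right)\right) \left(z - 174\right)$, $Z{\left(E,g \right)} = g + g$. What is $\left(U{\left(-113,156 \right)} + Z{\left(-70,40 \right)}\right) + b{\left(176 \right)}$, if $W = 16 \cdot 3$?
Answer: $3912$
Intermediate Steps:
$Z{\left(E,g \right)} = 2 g$
$W = 48$
$U{\left(I,z \right)} = \left(-174 + z\right) \left(6 + 2 I\right)$ ($U{\left(I,z \right)} = \left(I + \left(I + 6\right)\right) \left(-174 + z\right) = \left(I + \left(6 + I\right)\right) \left(-174 + z\right) = \left(6 + 2 I\right) \left(-174 + z\right) = \left(-174 + z\right) \left(6 + 2 I\right)$)
$b{\left(l \right)} = 48 - l$
$\left(U{\left(-113,156 \right)} + Z{\left(-70,40 \right)}\right) + b{\left(176 \right)} = \left(\left(-1044 - -39324 + 6 \cdot 156 + 2 \left(-113\right) 156\right) + 2 \cdot 40\right) + \left(48 - 176\right) = \left(\left(-1044 + 39324 + 936 - 35256\right) + 80\right) + \left(48 - 176\right) = \left(3960 + 80\right) - 128 = 4040 - 128 = 3912$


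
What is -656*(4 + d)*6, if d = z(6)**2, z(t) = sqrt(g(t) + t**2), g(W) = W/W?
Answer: -161376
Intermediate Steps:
g(W) = 1
z(t) = sqrt(1 + t**2)
d = 37 (d = (sqrt(1 + 6**2))**2 = (sqrt(1 + 36))**2 = (sqrt(37))**2 = 37)
-656*(4 + d)*6 = -656*(4 + 37)*6 = -26896*6 = -656*246 = -161376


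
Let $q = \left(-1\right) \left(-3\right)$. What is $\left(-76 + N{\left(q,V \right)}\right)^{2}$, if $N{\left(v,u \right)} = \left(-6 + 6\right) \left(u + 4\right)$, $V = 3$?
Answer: $5776$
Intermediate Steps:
$q = 3$
$N{\left(v,u \right)} = 0$ ($N{\left(v,u \right)} = 0 \left(4 + u\right) = 0$)
$\left(-76 + N{\left(q,V \right)}\right)^{2} = \left(-76 + 0\right)^{2} = \left(-76\right)^{2} = 5776$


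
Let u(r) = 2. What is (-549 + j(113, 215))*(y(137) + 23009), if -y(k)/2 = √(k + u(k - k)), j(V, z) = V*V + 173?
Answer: 285150537 - 24786*√139 ≈ 2.8486e+8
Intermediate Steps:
j(V, z) = 173 + V² (j(V, z) = V² + 173 = 173 + V²)
y(k) = -2*√(2 + k) (y(k) = -2*√(k + 2) = -2*√(2 + k))
(-549 + j(113, 215))*(y(137) + 23009) = (-549 + (173 + 113²))*(-2*√(2 + 137) + 23009) = (-549 + (173 + 12769))*(-2*√139 + 23009) = (-549 + 12942)*(23009 - 2*√139) = 12393*(23009 - 2*√139) = 285150537 - 24786*√139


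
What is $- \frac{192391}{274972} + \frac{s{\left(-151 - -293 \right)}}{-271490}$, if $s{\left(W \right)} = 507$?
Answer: $- \frac{26185821697}{37326074140} \approx -0.70154$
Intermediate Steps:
$- \frac{192391}{274972} + \frac{s{\left(-151 - -293 \right)}}{-271490} = - \frac{192391}{274972} + \frac{507}{-271490} = \left(-192391\right) \frac{1}{274972} + 507 \left(- \frac{1}{271490}\right) = - \frac{192391}{274972} - \frac{507}{271490} = - \frac{26185821697}{37326074140}$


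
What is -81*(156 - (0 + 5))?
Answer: -12231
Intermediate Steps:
-81*(156 - (0 + 5)) = -81*(156 - 1*5) = -81*(156 - 5) = -81*151 = -12231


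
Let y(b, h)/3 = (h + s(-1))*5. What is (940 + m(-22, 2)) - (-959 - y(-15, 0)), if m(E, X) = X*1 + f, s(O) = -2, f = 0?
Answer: 1871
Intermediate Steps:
y(b, h) = -30 + 15*h (y(b, h) = 3*((h - 2)*5) = 3*((-2 + h)*5) = 3*(-10 + 5*h) = -30 + 15*h)
m(E, X) = X (m(E, X) = X*1 + 0 = X + 0 = X)
(940 + m(-22, 2)) - (-959 - y(-15, 0)) = (940 + 2) - (-959 - (-30 + 15*0)) = 942 - (-959 - (-30 + 0)) = 942 - (-959 - 1*(-30)) = 942 - (-959 + 30) = 942 - 1*(-929) = 942 + 929 = 1871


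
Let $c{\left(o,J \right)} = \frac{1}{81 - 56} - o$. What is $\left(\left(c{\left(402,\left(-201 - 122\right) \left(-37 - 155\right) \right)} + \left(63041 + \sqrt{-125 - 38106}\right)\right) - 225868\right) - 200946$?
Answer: $- \frac{9104374}{25} + i \sqrt{38231} \approx -3.6418 \cdot 10^{5} + 195.53 i$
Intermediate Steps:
$c{\left(o,J \right)} = \frac{1}{25} - o$
$\left(\left(c{\left(402,\left(-201 - 122\right) \left(-37 - 155\right) \right)} + \left(63041 + \sqrt{-125 - 38106}\right)\right) - 225868\right) - 200946 = \left(\left(\left(\frac{1}{25} - 402\right) + \left(63041 + \sqrt{-125 - 38106}\right)\right) - 225868\right) - 200946 = \left(\left(\left(\frac{1}{25} - 402\right) + \left(63041 + \sqrt{-38231}\right)\right) - 225868\right) - 200946 = \left(\left(- \frac{10049}{25} + \left(63041 + i \sqrt{38231}\right)\right) - 225868\right) - 200946 = \left(\left(\frac{1565976}{25} + i \sqrt{38231}\right) - 225868\right) - 200946 = \left(- \frac{4080724}{25} + i \sqrt{38231}\right) - 200946 = - \frac{9104374}{25} + i \sqrt{38231}$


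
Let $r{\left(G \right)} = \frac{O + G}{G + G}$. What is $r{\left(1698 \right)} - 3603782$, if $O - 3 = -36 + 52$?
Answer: $- \frac{12238441955}{3396} \approx -3.6038 \cdot 10^{6}$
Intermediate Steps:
$O = 19$ ($O = 3 + \left(-36 + 52\right) = 3 + 16 = 19$)
$r{\left(G \right)} = \frac{19 + G}{2 G}$ ($r{\left(G \right)} = \frac{19 + G}{G + G} = \frac{19 + G}{2 G}$)
$r{\left(1698 \right)} - 3603782 = \frac{19 + 1698}{2 \cdot 1698} - 3603782 = \frac{1}{2} \cdot \frac{1}{1698} \cdot 1717 - 3603782 = \frac{1717}{3396} - 3603782 = - \frac{12238441955}{3396}$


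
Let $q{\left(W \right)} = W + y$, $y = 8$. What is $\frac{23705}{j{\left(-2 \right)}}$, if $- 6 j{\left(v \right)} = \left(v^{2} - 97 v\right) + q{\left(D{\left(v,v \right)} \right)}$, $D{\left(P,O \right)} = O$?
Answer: $- \frac{23705}{34} \approx -697.21$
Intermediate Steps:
$q{\left(W \right)} = 8 + W$ ($q{\left(W \right)} = W + 8 = 8 + W$)
$j{\left(v \right)} = - \frac{4}{3} + 16 v - \frac{v^{2}}{6}$ ($j{\left(v \right)} = - \frac{\left(v^{2} - 97 v\right) + \left(8 + v\right)}{6} = - \frac{8 + v^{2} - 96 v}{6} = - \frac{4}{3} + 16 v - \frac{v^{2}}{6}$)
$\frac{23705}{j{\left(-2 \right)}} = \frac{23705}{- \frac{4}{3} + 16 \left(-2\right) - \frac{\left(-2\right)^{2}}{6}} = \frac{23705}{- \frac{4}{3} - 32 - \frac{2}{3}} = \frac{23705}{-34} = 23705 \left(- \frac{1}{34}\right) = - \frac{23705}{34}$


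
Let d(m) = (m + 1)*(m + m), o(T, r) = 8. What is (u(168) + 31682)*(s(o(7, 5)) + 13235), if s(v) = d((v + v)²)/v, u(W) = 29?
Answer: 941277613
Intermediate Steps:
d(m) = 2*m*(1 + m) (d(m) = (1 + m)*(2*m) = 2*m*(1 + m))
s(v) = 8*v*(1 + 4*v²) (s(v) = (2*(v + v)²*(1 + (v + v)²))/v = (2*(2*v)²*(1 + (2*v)²))/v = (2*(4*v²)*(1 + 4*v²))/v = (8*v²*(1 + 4*v²))/v = 8*v*(1 + 4*v²))
(u(168) + 31682)*(s(o(7, 5)) + 13235) = (29 + 31682)*((8*8 + 32*8³) + 13235) = 31711*((64 + 32*512) + 13235) = 31711*((64 + 16384) + 13235) = 31711*(16448 + 13235) = 31711*29683 = 941277613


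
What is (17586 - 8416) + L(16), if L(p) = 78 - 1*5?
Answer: 9243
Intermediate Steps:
L(p) = 73 (L(p) = 78 - 5 = 73)
(17586 - 8416) + L(16) = (17586 - 8416) + 73 = 9170 + 73 = 9243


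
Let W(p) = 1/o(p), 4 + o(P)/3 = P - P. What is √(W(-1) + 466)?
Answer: √16773/6 ≈ 21.585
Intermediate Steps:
o(P) = -12 (o(P) = -12 + 3*(P - P) = -12 + 3*0 = -12 + 0 = -12)
W(p) = -1/12 (W(p) = 1/(-12) = -1/12)
√(W(-1) + 466) = √(-1/12 + 466) = √(5591/12) = √16773/6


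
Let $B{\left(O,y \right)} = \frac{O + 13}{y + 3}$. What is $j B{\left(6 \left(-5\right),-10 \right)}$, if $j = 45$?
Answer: $\frac{765}{7} \approx 109.29$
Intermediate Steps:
$B{\left(O,y \right)} = \frac{13 + O}{3 + y}$
$j B{\left(6 \left(-5\right),-10 \right)} = 45 \frac{13 + 6 \left(-5\right)}{3 - 10} = 45 \frac{13 - 30}{-7} = 45 \left(\left(- \frac{1}{7}\right) \left(-17\right)\right) = 45 \cdot \frac{17}{7} = \frac{765}{7}$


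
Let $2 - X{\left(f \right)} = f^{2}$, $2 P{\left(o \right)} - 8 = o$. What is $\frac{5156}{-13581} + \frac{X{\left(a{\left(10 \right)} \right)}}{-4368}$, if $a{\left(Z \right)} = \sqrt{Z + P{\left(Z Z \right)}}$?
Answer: $- \frac{3613231}{9886968} \approx -0.36545$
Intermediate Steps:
$P{\left(o \right)} = 4 + \frac{o}{2}$
$a{\left(Z \right)} = \sqrt{4 + Z + \frac{Z^{2}}{2}}$ ($a{\left(Z \right)} = \sqrt{Z + \left(4 + \frac{Z Z}{2}\right)} = \sqrt{Z + \left(4 + \frac{Z^{2}}{2}\right)} = \sqrt{4 + Z + \frac{Z^{2}}{2}}$)
$X{\left(f \right)} = 2 - f^{2}$
$\frac{5156}{-13581} + \frac{X{\left(a{\left(10 \right)} \right)}}{-4368} = \frac{5156}{-13581} + \frac{2 - \left(\frac{\sqrt{16 + 2 \cdot 10^{2} + 4 \cdot 10}}{2}\right)^{2}}{-4368} = 5156 \left(- \frac{1}{13581}\right) + \left(2 - \left(\frac{\sqrt{16 + 2 \cdot 100 + 40}}{2}\right)^{2}\right) \left(- \frac{1}{4368}\right) = - \frac{5156}{13581} + \left(2 - \left(\frac{\sqrt{16 + 200 + 40}}{2}\right)^{2}\right) \left(- \frac{1}{4368}\right) = - \frac{5156}{13581} + \left(2 - \left(\frac{\sqrt{256}}{2}\right)^{2}\right) \left(- \frac{1}{4368}\right) = - \frac{5156}{13581} + \left(2 - \left(\frac{1}{2} \cdot 16\right)^{2}\right) \left(- \frac{1}{4368}\right) = - \frac{5156}{13581} + \left(2 - 8^{2}\right) \left(- \frac{1}{4368}\right) = - \frac{5156}{13581} + \left(2 - 64\right) \left(- \frac{1}{4368}\right) = - \frac{5156}{13581} - - \frac{31}{2184} = - \frac{5156}{13581} + \frac{31}{2184} = - \frac{3613231}{9886968}$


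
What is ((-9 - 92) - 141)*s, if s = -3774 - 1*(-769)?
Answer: 727210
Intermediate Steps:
s = -3005 (s = -3774 + 769 = -3005)
((-9 - 92) - 141)*s = ((-9 - 92) - 141)*(-3005) = (-101 - 141)*(-3005) = -242*(-3005) = 727210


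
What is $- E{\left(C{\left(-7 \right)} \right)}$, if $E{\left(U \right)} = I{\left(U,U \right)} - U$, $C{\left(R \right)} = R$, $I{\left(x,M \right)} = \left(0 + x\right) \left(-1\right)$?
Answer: $-14$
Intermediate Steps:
$I{\left(x,M \right)} = - x$ ($I{\left(x,M \right)} = x \left(-1\right) = - x$)
$E{\left(U \right)} = - 2 U$ ($E{\left(U \right)} = - U - U = - 2 U$)
$- E{\left(C{\left(-7 \right)} \right)} = - \left(-2\right) \left(-7\right) = \left(-1\right) 14 = -14$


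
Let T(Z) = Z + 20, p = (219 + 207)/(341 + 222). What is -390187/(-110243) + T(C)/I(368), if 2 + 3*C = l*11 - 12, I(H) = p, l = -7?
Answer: -203630299/20127222 ≈ -10.117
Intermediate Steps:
p = 426/563 ≈ 0.75666
I(H) = 426/563
C = -91/3 (C = -2/3 + (-7*11 - 12)/3 = -2/3 + (-77 - 12)/3 = -2/3 + (1/3)*(-89) = -2/3 - 89/3 = -91/3 ≈ -30.333)
T(Z) = 20 + Z
-390187/(-110243) + T(C)/I(368) = -390187/(-110243) + (20 - 91/3)/(426/563) = -390187*(-1/110243) - 31/3*563/426 = 55741/15749 - 17453/1278 = -203630299/20127222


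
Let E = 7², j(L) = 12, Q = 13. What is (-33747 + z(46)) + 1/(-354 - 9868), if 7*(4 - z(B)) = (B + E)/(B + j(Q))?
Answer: -35009718893/1037533 ≈ -33743.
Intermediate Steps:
E = 49
z(B) = 4 - (49 + B)/(7*(12 + B)) (z(B) = 4 - (B + 49)/(7*(B + 12)) = 4 - (49 + B)/(7*(12 + B)))
(-33747 + z(46)) + 1/(-354 - 9868) = (-33747 + (287 + 27*46)/(7*(12 + 46))) + 1/(-354 - 9868) = (-33747 + (⅐)*(287 + 1242)/58) + 1/(-10222) = (-33747 + (⅐)*(1/58)*1529) - 1/10222 = (-33747 + 1529/406) - 1/10222 = -13699753/406 - 1/10222 = -35009718893/1037533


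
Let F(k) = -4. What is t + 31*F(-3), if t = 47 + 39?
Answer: -38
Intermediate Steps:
t = 86
t + 31*F(-3) = 86 + 31*(-4) = 86 - 124 = -38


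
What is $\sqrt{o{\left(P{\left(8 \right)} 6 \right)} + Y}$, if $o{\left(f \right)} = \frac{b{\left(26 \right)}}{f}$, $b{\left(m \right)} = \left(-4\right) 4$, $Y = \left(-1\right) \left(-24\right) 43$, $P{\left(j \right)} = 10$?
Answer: $\frac{2 \sqrt{58035}}{15} \approx 32.121$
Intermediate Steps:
$Y = 1032$ ($Y = 24 \cdot 43 = 1032$)
$b{\left(m \right)} = -16$
$o{\left(f \right)} = - \frac{16}{f}$
$\sqrt{o{\left(P{\left(8 \right)} 6 \right)} + Y} = \sqrt{- \frac{16}{10 \cdot 6} + 1032} = \sqrt{- \frac{16}{60} + 1032} = \sqrt{\left(-16\right) \frac{1}{60} + 1032} = \sqrt{- \frac{4}{15} + 1032} = \sqrt{\frac{15476}{15}} = \frac{2 \sqrt{58035}}{15}$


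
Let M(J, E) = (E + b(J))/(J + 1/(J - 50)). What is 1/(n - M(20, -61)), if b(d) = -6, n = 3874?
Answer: 599/2322536 ≈ 0.00025791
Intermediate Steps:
M(J, E) = (-6 + E)/(J + 1/(-50 + J)) (M(J, E) = (E - 6)/(J + 1/(J - 50)) = (-6 + E)/(J + 1/(-50 + J)))
1/(n - M(20, -61)) = 1/(3874 - (300 - 50*(-61) - 6*20 - 61*20)/(1 + 20² - 50*20)) = 1/(3874 - (300 + 3050 - 120 - 1220)/(1 + 400 - 1000)) = 1/(3874 - 2010/(-599)) = 1/(3874 - (-1)*2010/599) = 1/(3874 - 1*(-2010/599)) = 1/(3874 + 2010/599) = 1/(2322536/599) = 599/2322536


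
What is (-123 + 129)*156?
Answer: 936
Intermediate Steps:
(-123 + 129)*156 = 6*156 = 936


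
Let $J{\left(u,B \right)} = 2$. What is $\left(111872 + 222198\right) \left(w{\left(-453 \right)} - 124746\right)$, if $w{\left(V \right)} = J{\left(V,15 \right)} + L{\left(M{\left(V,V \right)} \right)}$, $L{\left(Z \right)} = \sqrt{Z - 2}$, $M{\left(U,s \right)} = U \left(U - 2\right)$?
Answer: $-41673228080 + 334070 \sqrt{206113} \approx -4.1522 \cdot 10^{10}$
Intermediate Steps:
$M{\left(U,s \right)} = U \left(-2 + U\right)$
$L{\left(Z \right)} = \sqrt{-2 + Z}$
$w{\left(V \right)} = 2 + \sqrt{-2 + V \left(-2 + V\right)}$
$\left(111872 + 222198\right) \left(w{\left(-453 \right)} - 124746\right) = \left(111872 + 222198\right) \left(\left(2 + \sqrt{-2 - 453 \left(-2 - 453\right)}\right) - 124746\right) = 334070 \left(\left(2 + \sqrt{-2 - -206115}\right) - 124746\right) = 334070 \left(\left(2 + \sqrt{-2 + 206115}\right) - 124746\right) = 334070 \left(\left(2 + \sqrt{206113}\right) - 124746\right) = 334070 \left(-124744 + \sqrt{206113}\right) = -41673228080 + 334070 \sqrt{206113}$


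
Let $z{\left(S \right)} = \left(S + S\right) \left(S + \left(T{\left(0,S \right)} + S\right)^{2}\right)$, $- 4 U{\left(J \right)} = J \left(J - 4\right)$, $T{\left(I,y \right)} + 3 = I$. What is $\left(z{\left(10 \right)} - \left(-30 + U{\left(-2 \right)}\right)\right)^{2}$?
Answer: $1471369$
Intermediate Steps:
$T{\left(I,y \right)} = -3 + I$
$U{\left(J \right)} = - \frac{J \left(-4 + J\right)}{4}$ ($U{\left(J \right)} = - \frac{J \left(J - 4\right)}{4} = - \frac{J \left(-4 + J\right)}{4}$)
$z{\left(S \right)} = 2 S \left(S + \left(-3 + S\right)^{2}\right)$ ($z{\left(S \right)} = \left(S + S\right) \left(S + \left(\left(-3 + 0\right) + S\right)^{2}\right) = 2 S \left(S + \left(-3 + S\right)^{2}\right)$)
$\left(z{\left(10 \right)} - \left(-30 + U{\left(-2 \right)}\right)\right)^{2} = \left(2 \cdot 10 \left(10 + \left(-3 + 10\right)^{2}\right) + \left(30 - \frac{1}{4} \left(-2\right) \left(4 - -2\right)\right)\right)^{2} = \left(2 \cdot 10 \left(10 + 7^{2}\right) + \left(30 - \frac{1}{4} \left(-2\right) \left(4 + 2\right)\right)\right)^{2} = \left(2 \cdot 10 \left(10 + 49\right) + \left(30 - \frac{1}{4} \left(-2\right) 6\right)\right)^{2} = \left(2 \cdot 10 \cdot 59 + \left(30 - -3\right)\right)^{2} = \left(1180 + \left(30 + 3\right)\right)^{2} = \left(1180 + 33\right)^{2} = 1213^{2} = 1471369$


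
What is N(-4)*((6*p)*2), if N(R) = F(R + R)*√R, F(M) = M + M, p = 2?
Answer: -768*I ≈ -768.0*I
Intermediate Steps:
F(M) = 2*M
N(R) = 4*R^(3/2) (N(R) = (2*(R + R))*√R = (2*(2*R))*√R = (4*R)*√R = 4*R^(3/2))
N(-4)*((6*p)*2) = (4*(-4)^(3/2))*((6*2)*2) = (4*(-8*I))*(12*2) = -32*I*24 = -768*I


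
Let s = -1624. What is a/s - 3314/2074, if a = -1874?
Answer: -373815/842044 ≈ -0.44394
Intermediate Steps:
a/s - 3314/2074 = -1874/(-1624) - 3314/2074 = -1874*(-1/1624) - 3314*1/2074 = 937/812 - 1657/1037 = -373815/842044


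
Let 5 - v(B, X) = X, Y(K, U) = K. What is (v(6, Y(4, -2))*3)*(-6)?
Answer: -18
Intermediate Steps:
v(B, X) = 5 - X
(v(6, Y(4, -2))*3)*(-6) = ((5 - 1*4)*3)*(-6) = ((5 - 4)*3)*(-6) = (1*3)*(-6) = 3*(-6) = -18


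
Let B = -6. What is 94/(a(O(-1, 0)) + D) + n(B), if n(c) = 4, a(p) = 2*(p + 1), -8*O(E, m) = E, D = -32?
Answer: 100/119 ≈ 0.84034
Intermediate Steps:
O(E, m) = -E/8
a(p) = 2 + 2*p (a(p) = 2*(1 + p) = 2 + 2*p)
94/(a(O(-1, 0)) + D) + n(B) = 94/((2 + 2*(-⅛*(-1))) - 32) + 4 = 94/((2 + 2*(⅛)) - 32) + 4 = 94/((2 + ¼) - 32) + 4 = 94/(9/4 - 32) + 4 = 94/(-119/4) + 4 = 94*(-4/119) + 4 = -376/119 + 4 = 100/119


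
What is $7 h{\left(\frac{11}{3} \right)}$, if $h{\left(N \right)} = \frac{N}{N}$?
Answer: $7$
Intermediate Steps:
$h{\left(N \right)} = 1$
$7 h{\left(\frac{11}{3} \right)} = 7 \cdot 1 = 7$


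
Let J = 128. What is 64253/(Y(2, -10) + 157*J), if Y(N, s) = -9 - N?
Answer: 64253/20085 ≈ 3.1991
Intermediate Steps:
64253/(Y(2, -10) + 157*J) = 64253/((-9 - 1*2) + 157*128) = 64253/((-9 - 2) + 20096) = 64253/(-11 + 20096) = 64253/20085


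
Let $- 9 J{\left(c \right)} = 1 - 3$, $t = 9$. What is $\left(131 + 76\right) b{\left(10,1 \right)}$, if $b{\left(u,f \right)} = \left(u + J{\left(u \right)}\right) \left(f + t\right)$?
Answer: $21160$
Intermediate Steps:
$J{\left(c \right)} = \frac{2}{9}$ ($J{\left(c \right)} = - \frac{1 - 3}{9} = \left(- \frac{1}{9}\right) \left(-2\right) = \frac{2}{9}$)
$b{\left(u,f \right)} = \left(9 + f\right) \left(\frac{2}{9} + u\right)$ ($b{\left(u,f \right)} = \left(u + \frac{2}{9}\right) \left(f + 9\right) = \left(\frac{2}{9} + u\right) \left(9 + f\right) = \left(9 + f\right) \left(\frac{2}{9} + u\right)$)
$\left(131 + 76\right) b{\left(10,1 \right)} = \left(131 + 76\right) \left(2 + 9 \cdot 10 + \frac{2}{9} \cdot 1 + 1 \cdot 10\right) = 207 \left(2 + 90 + \frac{2}{9} + 10\right) = 207 \cdot \frac{920}{9} = 21160$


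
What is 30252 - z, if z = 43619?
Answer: -13367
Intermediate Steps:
30252 - z = 30252 - 1*43619 = 30252 - 43619 = -13367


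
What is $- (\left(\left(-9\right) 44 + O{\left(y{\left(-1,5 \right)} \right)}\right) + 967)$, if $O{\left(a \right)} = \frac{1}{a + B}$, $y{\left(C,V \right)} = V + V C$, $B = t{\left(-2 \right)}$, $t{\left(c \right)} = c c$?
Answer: $- \frac{2285}{4} \approx -571.25$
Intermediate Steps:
$t{\left(c \right)} = c^{2}$
$B = 4$ ($B = \left(-2\right)^{2} = 4$)
$y{\left(C,V \right)} = V + C V$
$O{\left(a \right)} = \frac{1}{4 + a}$ ($O{\left(a \right)} = \frac{1}{a + 4} = \frac{1}{4 + a}$)
$- (\left(\left(-9\right) 44 + O{\left(y{\left(-1,5 \right)} \right)}\right) + 967) = - (\left(\left(-9\right) 44 + \frac{1}{4 + 5 \left(1 - 1\right)}\right) + 967) = - (\left(-396 + \frac{1}{4 + 5 \cdot 0}\right) + 967) = - (\left(-396 + \frac{1}{4 + 0}\right) + 967) = - (\left(-396 + \frac{1}{4}\right) + 967) = - (- \frac{1583}{4} + 967) = \left(-1\right) \frac{2285}{4} = - \frac{2285}{4}$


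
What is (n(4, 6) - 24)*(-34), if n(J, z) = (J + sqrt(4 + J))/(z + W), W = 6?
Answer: 2414/3 - 17*sqrt(2)/3 ≈ 796.65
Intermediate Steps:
n(J, z) = (J + sqrt(4 + J))/(6 + z) (n(J, z) = (J + sqrt(4 + J))/(z + 6) = (J + sqrt(4 + J))/(6 + z))
(n(4, 6) - 24)*(-34) = ((4 + sqrt(4 + 4))/(6 + 6) - 24)*(-34) = ((4 + sqrt(8))/12 - 24)*(-34) = ((4 + 2*sqrt(2))/12 - 24)*(-34) = ((1/3 + sqrt(2)/6) - 24)*(-34) = (-71/3 + sqrt(2)/6)*(-34) = 2414/3 - 17*sqrt(2)/3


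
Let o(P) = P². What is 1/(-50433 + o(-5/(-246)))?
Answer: -60516/3052003403 ≈ -1.9828e-5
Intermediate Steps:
1/(-50433 + o(-5/(-246))) = 1/(-50433 + (-5/(-246))²) = 1/(-50433 + (-5*(-1/246))²) = 1/(-50433 + (5/246)²) = 1/(-50433 + 25/60516) = 1/(-3052003403/60516) = -60516/3052003403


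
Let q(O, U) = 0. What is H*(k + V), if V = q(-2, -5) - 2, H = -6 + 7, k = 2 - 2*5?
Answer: -10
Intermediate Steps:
k = -8 (k = 2 - 10 = -8)
H = 1
V = -2 (V = 0 - 2 = -2)
H*(k + V) = 1*(-8 - 2) = 1*(-10) = -10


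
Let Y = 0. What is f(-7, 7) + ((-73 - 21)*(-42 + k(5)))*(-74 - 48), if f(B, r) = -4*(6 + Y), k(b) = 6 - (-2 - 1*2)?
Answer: -367000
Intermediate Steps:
k(b) = 10 (k(b) = 6 - (-2 - 2) = 6 - 1*(-4) = 6 + 4 = 10)
f(B, r) = -24 (f(B, r) = -4*(6 + 0) = -4*6 = -24)
f(-7, 7) + ((-73 - 21)*(-42 + k(5)))*(-74 - 48) = -24 + ((-73 - 21)*(-42 + 10))*(-74 - 48) = -24 - 94*(-32)*(-122) = -24 + 3008*(-122) = -24 - 366976 = -367000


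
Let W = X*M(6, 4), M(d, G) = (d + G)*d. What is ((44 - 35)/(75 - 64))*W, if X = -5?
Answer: -2700/11 ≈ -245.45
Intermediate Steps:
M(d, G) = d*(G + d) (M(d, G) = (G + d)*d = d*(G + d))
W = -300 (W = -30*(4 + 6) = -30*10 = -5*60 = -300)
((44 - 35)/(75 - 64))*W = ((44 - 35)/(75 - 64))*(-300) = (9/11)*(-300) = -2700/11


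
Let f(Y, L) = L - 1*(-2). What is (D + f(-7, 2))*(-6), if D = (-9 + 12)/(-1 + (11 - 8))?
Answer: -33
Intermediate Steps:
f(Y, L) = 2 + L (f(Y, L) = L + 2 = 2 + L)
D = 3/2 (D = 3/(-1 + 3) = 3/2 ≈ 1.5000)
(D + f(-7, 2))*(-6) = (3/2 + (2 + 2))*(-6) = (3/2 + 4)*(-6) = (11/2)*(-6) = -33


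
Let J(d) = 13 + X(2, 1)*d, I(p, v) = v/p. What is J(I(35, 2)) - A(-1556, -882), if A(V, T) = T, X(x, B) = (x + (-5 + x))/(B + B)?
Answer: 31324/35 ≈ 894.97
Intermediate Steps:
X(x, B) = (-5 + 2*x)/(2*B) (X(x, B) = (-5 + 2*x)/((2*B)) = (-5 + 2*x)*(1/(2*B)) = (-5 + 2*x)/(2*B))
J(d) = 13 - d/2 (J(d) = 13 + ((-5/2 + 2)/1)*d = 13 + (1*(-1/2))*d = 13 - d/2)
J(I(35, 2)) - A(-1556, -882) = (13 - 1/35) - 1*(-882) = (13 - 1/35) + 882 = 454/35 + 882 = 31324/35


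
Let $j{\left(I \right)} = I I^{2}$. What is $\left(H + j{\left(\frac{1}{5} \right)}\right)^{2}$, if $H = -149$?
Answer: $\frac{346853376}{15625} \approx 22199.0$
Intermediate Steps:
$j{\left(I \right)} = I^{3}$
$\left(H + j{\left(\frac{1}{5} \right)}\right)^{2} = \left(-149 + \left(\frac{1}{5}\right)^{3}\right)^{2} = \left(-149 + \frac{1}{125}\right)^{2} = \left(- \frac{18624}{125}\right)^{2} = \frac{346853376}{15625}$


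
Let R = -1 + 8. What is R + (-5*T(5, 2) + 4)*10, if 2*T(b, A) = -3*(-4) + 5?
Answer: -378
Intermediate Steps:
T(b, A) = 17/2 (T(b, A) = (-3*(-4) + 5)/2 = (12 + 5)/2 = (½)*17 = 17/2)
R = 7
R + (-5*T(5, 2) + 4)*10 = 7 + (-5*17/2 + 4)*10 = 7 + (-85/2 + 4)*10 = 7 - 77/2*10 = 7 - 385 = -378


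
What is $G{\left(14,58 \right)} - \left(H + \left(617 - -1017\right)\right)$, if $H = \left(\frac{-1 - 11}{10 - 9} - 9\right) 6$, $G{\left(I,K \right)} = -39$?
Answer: $-1547$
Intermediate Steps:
$H = -126$ ($H = \left(- \frac{12}{1} - 9\right) 6 = \left(\left(-12\right) 1 - 9\right) 6 = \left(-12 - 9\right) 6 = \left(-21\right) 6 = -126$)
$G{\left(14,58 \right)} - \left(H + \left(617 - -1017\right)\right) = -39 - \left(-126 + \left(617 - -1017\right)\right) = -39 - \left(-126 + \left(617 + 1017\right)\right) = -39 - \left(-126 + 1634\right) = -39 - 1508 = -1547$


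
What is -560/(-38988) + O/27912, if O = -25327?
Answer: -80984863/90686088 ≈ -0.89302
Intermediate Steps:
-560/(-38988) + O/27912 = -560/(-38988) - 25327/27912 = -560*(-1/38988) - 25327*1/27912 = 140/9747 - 25327/27912 = -80984863/90686088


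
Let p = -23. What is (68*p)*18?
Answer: -28152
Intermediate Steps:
(68*p)*18 = (68*(-23))*18 = -1564*18 = -28152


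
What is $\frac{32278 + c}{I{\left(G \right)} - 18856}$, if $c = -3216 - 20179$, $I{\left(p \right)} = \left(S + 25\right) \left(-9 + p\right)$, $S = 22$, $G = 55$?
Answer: $- \frac{8883}{16694} \approx -0.53211$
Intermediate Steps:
$I{\left(p \right)} = -423 + 47 p$ ($I{\left(p \right)} = \left(22 + 25\right) \left(-9 + p\right) = 47 \left(-9 + p\right) = -423 + 47 p$)
$c = -23395$
$\frac{32278 + c}{I{\left(G \right)} - 18856} = \frac{32278 - 23395}{\left(-423 + 47 \cdot 55\right) - 18856} = \frac{8883}{\left(-423 + 2585\right) - 18856} = \frac{8883}{2162 - 18856} = \frac{8883}{-16694} = 8883 \left(- \frac{1}{16694}\right) = - \frac{8883}{16694}$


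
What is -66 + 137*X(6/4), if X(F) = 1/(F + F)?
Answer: -61/3 ≈ -20.333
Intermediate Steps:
X(F) = 1/(2*F)
-66 + 137*X(6/4) = -66 + 137*(1/(2*((6/4)))) = -66 + 137*(1/(2*((6*(¼))))) = -66 + 137*(1/(2*(3/2))) = -66 + 137*((½)*(⅔)) = -66 + 137*(⅓) = -66 + 137/3 = -61/3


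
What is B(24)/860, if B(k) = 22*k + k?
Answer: 138/215 ≈ 0.64186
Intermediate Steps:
B(k) = 23*k
B(24)/860 = (23*24)/860 = 552*(1/860) = 138/215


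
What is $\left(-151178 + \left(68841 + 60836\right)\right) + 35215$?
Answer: $13714$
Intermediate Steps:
$\left(-151178 + \left(68841 + 60836\right)\right) + 35215 = \left(-151178 + 129677\right) + 35215 = -21501 + 35215 = 13714$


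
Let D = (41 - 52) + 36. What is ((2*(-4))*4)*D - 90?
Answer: -890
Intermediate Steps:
D = 25 (D = -11 + 36 = 25)
((2*(-4))*4)*D - 90 = ((2*(-4))*4)*25 - 90 = -8*4*25 - 90 = -32*25 - 90 = -800 - 90 = -890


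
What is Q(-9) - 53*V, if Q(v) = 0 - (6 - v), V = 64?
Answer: -3407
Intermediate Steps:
Q(v) = -6 + v (Q(v) = 0 + (-6 + v) = -6 + v)
Q(-9) - 53*V = (-6 - 9) - 53*64 = -15 - 3392 = -3407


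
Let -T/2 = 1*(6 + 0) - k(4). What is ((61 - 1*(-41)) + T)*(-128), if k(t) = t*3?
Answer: -14592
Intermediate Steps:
k(t) = 3*t
T = 12 (T = -2*(1*(6 + 0) - 3*4) = -2*(1*6 - 1*12) = -2*(6 - 12) = -2*(-6) = 12)
((61 - 1*(-41)) + T)*(-128) = ((61 - 1*(-41)) + 12)*(-128) = ((61 + 41) + 12)*(-128) = (102 + 12)*(-128) = 114*(-128) = -14592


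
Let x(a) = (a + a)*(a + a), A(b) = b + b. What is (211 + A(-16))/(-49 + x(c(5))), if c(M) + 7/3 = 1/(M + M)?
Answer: -40275/6536 ≈ -6.1620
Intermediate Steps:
A(b) = 2*b
c(M) = -7/3 + 1/(2*M) (c(M) = -7/3 + 1/(M + M) = -7/3 + 1/(2*M))
x(a) = 4*a**2 (x(a) = (2*a)*(2*a) = 4*a**2)
(211 + A(-16))/(-49 + x(c(5))) = (211 + 2*(-16))/(-49 + 4*((1/6)*(3 - 14*5)/5)**2) = (211 - 32)/(-49 + 4*((1/6)*(1/5)*(3 - 70))**2) = 179/(-49 + 4*((1/6)*(1/5)*(-67))**2) = 179/(-49 + 4*(-67/30)**2) = 179/(-49 + 4*(4489/900)) = 179/(-49 + 4489/225) = 179/(-6536/225) = 179*(-225/6536) = -40275/6536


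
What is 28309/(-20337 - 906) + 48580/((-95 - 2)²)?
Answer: 7893047/2060571 ≈ 3.8305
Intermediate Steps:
28309/(-20337 - 906) + 48580/((-95 - 2)²) = 28309/(-21243) + 48580/((-97)²) = 28309*(-1/21243) + 48580/9409 = -28309/21243 + 48580*(1/9409) = -28309/21243 + 48580/9409 = 7893047/2060571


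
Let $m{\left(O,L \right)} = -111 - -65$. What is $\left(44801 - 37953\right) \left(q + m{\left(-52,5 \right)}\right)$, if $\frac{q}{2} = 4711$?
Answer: $64206848$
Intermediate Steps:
$m{\left(O,L \right)} = -46$ ($m{\left(O,L \right)} = -111 + 65 = -46$)
$q = 9422$ ($q = 2 \cdot 4711 = 9422$)
$\left(44801 - 37953\right) \left(q + m{\left(-52,5 \right)}\right) = \left(44801 - 37953\right) \left(9422 - 46\right) = 6848 \cdot 9376 = 64206848$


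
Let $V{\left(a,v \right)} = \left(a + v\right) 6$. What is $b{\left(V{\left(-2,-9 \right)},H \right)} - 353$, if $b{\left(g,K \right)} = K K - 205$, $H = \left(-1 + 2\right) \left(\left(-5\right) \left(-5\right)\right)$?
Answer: $67$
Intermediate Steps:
$V{\left(a,v \right)} = 6 a + 6 v$
$H = 25$ ($H = 1 \cdot 25 = 25$)
$b{\left(g,K \right)} = -205 + K^{2}$ ($b{\left(g,K \right)} = K^{2} - 205 = -205 + K^{2}$)
$b{\left(V{\left(-2,-9 \right)},H \right)} - 353 = \left(-205 + 25^{2}\right) - 353 = \left(-205 + 625\right) - 353 = 420 - 353 = 67$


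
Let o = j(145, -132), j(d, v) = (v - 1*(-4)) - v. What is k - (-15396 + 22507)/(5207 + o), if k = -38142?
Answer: -198765073/5211 ≈ -38143.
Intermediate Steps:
j(d, v) = 4 (j(d, v) = (v + 4) - v = (4 + v) - v = 4)
o = 4
k - (-15396 + 22507)/(5207 + o) = -38142 - (-15396 + 22507)/(5207 + 4) = -38142 - 7111/5211 = -198765073/5211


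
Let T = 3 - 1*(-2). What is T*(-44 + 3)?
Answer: -205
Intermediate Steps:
T = 5 (T = 3 + 2 = 5)
T*(-44 + 3) = 5*(-44 + 3) = 5*(-41) = -205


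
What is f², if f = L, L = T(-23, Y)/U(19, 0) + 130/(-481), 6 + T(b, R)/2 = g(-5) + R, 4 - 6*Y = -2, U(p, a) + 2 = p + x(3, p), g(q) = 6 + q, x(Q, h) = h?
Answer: 26896/110889 ≈ 0.24255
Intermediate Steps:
U(p, a) = -2 + 2*p (U(p, a) = -2 + (p + p) = -2 + 2*p)
Y = 1 (Y = ⅔ - ⅙*(-2) = ⅔ + ⅓ = 1)
T(b, R) = -10 + 2*R (T(b, R) = -12 + 2*((6 - 5) + R) = -12 + 2*(1 + R) = -12 + (2 + 2*R) = -10 + 2*R)
L = -164/333 (L = (-10 + 2*1)/(-2 + 2*19) + 130/(-481) = (-10 + 2)/(-2 + 38) + 130*(-1/481) = -8/36 - 10/37 = -8*1/36 - 10/37 = -2/9 - 10/37 = -164/333 ≈ -0.49249)
f = -164/333 ≈ -0.49249
f² = (-164/333)² = 26896/110889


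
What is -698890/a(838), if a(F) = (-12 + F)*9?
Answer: -349445/3717 ≈ -94.013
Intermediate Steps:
a(F) = -108 + 9*F
-698890/a(838) = -698890/(-108 + 9*838) = -698890/(-108 + 7542) = -698890/7434 = -698890*1/7434 = -349445/3717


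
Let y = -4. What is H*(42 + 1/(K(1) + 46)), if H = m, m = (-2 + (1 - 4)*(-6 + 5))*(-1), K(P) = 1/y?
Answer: -7690/183 ≈ -42.022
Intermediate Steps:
K(P) = -¼ (K(P) = 1/(-4) = -¼)
m = -1 (m = (-2 - 3*(-1))*(-1) = (-2 + 3)*(-1) = 1*(-1) = -1)
H = -1
H*(42 + 1/(K(1) + 46)) = -(42 + 1/(-¼ + 46)) = -(42 + 1/(183/4)) = -(42 + 4/183) = -1*7690/183 = -7690/183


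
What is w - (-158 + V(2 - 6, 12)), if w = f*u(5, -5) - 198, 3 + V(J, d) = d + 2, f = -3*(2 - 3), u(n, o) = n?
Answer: -36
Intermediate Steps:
f = 3 (f = -3*(-1) = 3)
V(J, d) = -1 + d (V(J, d) = -3 + (d + 2) = -3 + (2 + d) = -1 + d)
w = -183 (w = 3*5 - 198 = 15 - 198 = -183)
w - (-158 + V(2 - 6, 12)) = -183 - (-158 + (-1 + 12)) = -183 - (-158 + 11) = -183 - 1*(-147) = -183 + 147 = -36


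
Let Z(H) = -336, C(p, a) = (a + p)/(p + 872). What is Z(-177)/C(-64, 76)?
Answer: -22624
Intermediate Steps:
C(p, a) = (a + p)/(872 + p)
Z(-177)/C(-64, 76) = -336*(872 - 64)/(76 - 64) = -336/(12/808) = -336/((1/808)*12) = -336/3/202 = -336*202/3 = -22624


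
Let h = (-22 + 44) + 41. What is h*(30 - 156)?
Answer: -7938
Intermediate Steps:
h = 63 (h = 22 + 41 = 63)
h*(30 - 156) = 63*(30 - 156) = 63*(-126) = -7938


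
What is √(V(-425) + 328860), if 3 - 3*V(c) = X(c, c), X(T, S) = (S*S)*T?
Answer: 4*√14578539/3 ≈ 5090.9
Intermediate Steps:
X(T, S) = T*S² (X(T, S) = S²*T = T*S²)
V(c) = 1 - c³/3 (V(c) = 1 - c*c²/3 = 1 - c³/3)
√(V(-425) + 328860) = √((1 - ⅓*(-425)³) + 328860) = √((1 - ⅓*(-76765625)) + 328860) = √((1 + 76765625/3) + 328860) = √(76765628/3 + 328860) = √(77752208/3) = 4*√14578539/3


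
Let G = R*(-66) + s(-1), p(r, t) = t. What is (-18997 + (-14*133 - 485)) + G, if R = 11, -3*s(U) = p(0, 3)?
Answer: -22071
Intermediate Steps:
s(U) = -1 (s(U) = -1/3*3 = -1)
G = -727 (G = 11*(-66) - 1 = -726 - 1 = -727)
(-18997 + (-14*133 - 485)) + G = (-18997 + (-14*133 - 485)) - 727 = (-18997 + (-1862 - 485)) - 727 = (-18997 - 2347) - 727 = -21344 - 727 = -22071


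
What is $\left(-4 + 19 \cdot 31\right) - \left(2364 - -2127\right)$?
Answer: $-3906$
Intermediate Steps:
$\left(-4 + 19 \cdot 31\right) - \left(2364 - -2127\right) = \left(-4 + 589\right) - \left(2364 + 2127\right) = 585 - 4491 = -3906$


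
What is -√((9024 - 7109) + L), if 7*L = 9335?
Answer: -2*√39795/7 ≈ -56.996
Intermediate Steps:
L = 9335/7 (L = (⅐)*9335 = 9335/7 ≈ 1333.6)
-√((9024 - 7109) + L) = -√((9024 - 7109) + 9335/7) = -√(1915 + 9335/7) = -√(22740/7) = -2*√39795/7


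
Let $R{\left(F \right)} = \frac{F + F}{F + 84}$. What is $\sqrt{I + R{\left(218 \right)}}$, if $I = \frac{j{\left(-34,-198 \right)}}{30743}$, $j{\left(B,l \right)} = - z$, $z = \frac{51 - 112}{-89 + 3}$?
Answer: $\frac{\sqrt{230099615516694694}}{399228598} \approx 1.2015$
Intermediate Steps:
$z = \frac{61}{86}$ ($z = - \frac{61}{-86} = \left(-61\right) \left(- \frac{1}{86}\right) = \frac{61}{86} \approx 0.7093$)
$j{\left(B,l \right)} = - \frac{61}{86}$ ($j{\left(B,l \right)} = \left(-1\right) \frac{61}{86} = - \frac{61}{86}$)
$R{\left(F \right)} = \frac{2 F}{84 + F}$
$I = - \frac{61}{2643898}$ ($I = - \frac{61}{86 \cdot 30743} = \left(- \frac{61}{86}\right) \frac{1}{30743} = - \frac{61}{2643898} \approx -2.3072 \cdot 10^{-5}$)
$\sqrt{I + R{\left(218 \right)}} = \sqrt{- \frac{61}{2643898} + 2 \cdot 218 \frac{1}{84 + 218}} = \sqrt{- \frac{61}{2643898} + 2 \cdot 218 \cdot \frac{1}{302}} = \sqrt{- \frac{61}{2643898} + \frac{218}{151}} = \sqrt{\frac{576360553}{399228598}} = \frac{\sqrt{230099615516694694}}{399228598}$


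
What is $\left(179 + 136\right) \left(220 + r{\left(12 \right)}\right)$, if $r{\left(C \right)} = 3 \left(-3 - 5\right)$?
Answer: $61740$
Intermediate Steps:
$r{\left(C \right)} = -24$ ($r{\left(C \right)} = 3 \left(-8\right) = -24$)
$\left(179 + 136\right) \left(220 + r{\left(12 \right)}\right) = \left(179 + 136\right) \left(220 - 24\right) = 315 \cdot 196 = 61740$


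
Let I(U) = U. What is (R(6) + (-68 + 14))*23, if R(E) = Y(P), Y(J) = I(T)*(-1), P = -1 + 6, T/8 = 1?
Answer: -1426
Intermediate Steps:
T = 8 (T = 8*1 = 8)
P = 5
Y(J) = -8 (Y(J) = 8*(-1) = -8)
R(E) = -8
(R(6) + (-68 + 14))*23 = (-8 + (-68 + 14))*23 = (-8 - 54)*23 = -62*23 = -1426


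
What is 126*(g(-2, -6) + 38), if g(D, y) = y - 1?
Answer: 3906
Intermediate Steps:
g(D, y) = -1 + y
126*(g(-2, -6) + 38) = 126*((-1 - 6) + 38) = 126*(-7 + 38) = 126*31 = 3906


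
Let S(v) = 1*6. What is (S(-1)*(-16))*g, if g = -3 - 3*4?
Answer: 1440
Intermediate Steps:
S(v) = 6
g = -15 (g = -3 - 12 = -15)
(S(-1)*(-16))*g = (6*(-16))*(-15) = -96*(-15) = 1440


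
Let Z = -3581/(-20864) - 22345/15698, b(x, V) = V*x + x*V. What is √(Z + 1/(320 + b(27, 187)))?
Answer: I*√14231551305286375487186/106629230128 ≈ 1.1188*I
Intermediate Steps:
b(x, V) = 2*V*x (b(x, V) = V*x + V*x = 2*V*x)
Z = -204995771/163761536 (Z = -3581*(-1/20864) - 22345*1/15698 = 3581/20864 - 22345/15698 = -204995771/163761536 ≈ -1.2518)
√(Z + 1/(320 + b(27, 187))) = √(-204995771/163761536 + 1/(320 + 2*187*27)) = √(-204995771/163761536 + 1/(320 + 10098)) = √(-204995771/163761536 + 1/10418) = √(-1067741090371/853033841024) = I*√14231551305286375487186/106629230128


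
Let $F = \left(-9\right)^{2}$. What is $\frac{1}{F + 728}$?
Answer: $\frac{1}{809} \approx 0.0012361$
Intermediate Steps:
$F = 81$
$\frac{1}{F + 728} = \frac{1}{81 + 728} = \frac{1}{809}$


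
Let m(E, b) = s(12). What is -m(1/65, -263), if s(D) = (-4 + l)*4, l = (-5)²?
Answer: -84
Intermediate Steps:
l = 25
s(D) = 84 (s(D) = (-4 + 25)*4 = 21*4 = 84)
m(E, b) = 84
-m(1/65, -263) = -1*84 = -84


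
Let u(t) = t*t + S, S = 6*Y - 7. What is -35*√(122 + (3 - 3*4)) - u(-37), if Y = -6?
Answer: -1326 - 35*√113 ≈ -1698.1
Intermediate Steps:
S = -43 (S = 6*(-6) - 7 = -36 - 7 = -43)
u(t) = -43 + t² (u(t) = t*t - 43 = t² - 43 = -43 + t²)
-35*√(122 + (3 - 3*4)) - u(-37) = -35*√(122 + (3 - 3*4)) - (-43 + (-37)²) = -35*√(122 + (3 - 12)) - (-43 + 1369) = -35*√(122 - 9) - 1*1326 = -35*√113 - 1326 = -1326 - 35*√113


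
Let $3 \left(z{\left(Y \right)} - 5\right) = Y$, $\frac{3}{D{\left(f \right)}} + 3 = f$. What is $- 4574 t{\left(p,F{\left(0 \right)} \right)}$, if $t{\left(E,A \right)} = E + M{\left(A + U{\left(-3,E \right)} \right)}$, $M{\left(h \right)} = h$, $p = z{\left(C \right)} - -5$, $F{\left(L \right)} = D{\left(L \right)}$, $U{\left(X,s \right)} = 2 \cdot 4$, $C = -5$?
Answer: $- \frac{210404}{3} \approx -70135.0$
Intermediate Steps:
$U{\left(X,s \right)} = 8$
$D{\left(f \right)} = \frac{3}{-3 + f}$
$F{\left(L \right)} = \frac{3}{-3 + L}$
$z{\left(Y \right)} = 5 + \frac{Y}{3}$
$p = \frac{25}{3}$ ($p = \left(5 + \frac{1}{3} \left(-5\right)\right) - -5 = \left(5 - \frac{5}{3}\right) + 5 = \frac{10}{3} + 5 = \frac{25}{3} \approx 8.3333$)
$t{\left(E,A \right)} = 8 + A + E$ ($t{\left(E,A \right)} = E + \left(A + 8\right) = E + \left(8 + A\right) = 8 + A + E$)
$- 4574 t{\left(p,F{\left(0 \right)} \right)} = - 4574 \left(8 + \frac{3}{-3 + 0} + \frac{25}{3}\right) = - 4574 \left(8 + \frac{3}{-3} + \frac{25}{3}\right) = - 4574 \left(8 + 3 \left(- \frac{1}{3}\right) + \frac{25}{3}\right) = - 4574 \left(8 - 1 + \frac{25}{3}\right) = \left(-4574\right) \frac{46}{3} = - \frac{210404}{3}$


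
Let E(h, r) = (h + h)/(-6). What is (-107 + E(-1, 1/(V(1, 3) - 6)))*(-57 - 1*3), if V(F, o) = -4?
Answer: 6400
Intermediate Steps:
E(h, r) = -h/3 (E(h, r) = (2*h)*(-⅙) = -h/3)
(-107 + E(-1, 1/(V(1, 3) - 6)))*(-57 - 1*3) = (-107 - ⅓*(-1))*(-57 - 1*3) = (-107 + ⅓)*(-57 - 3) = -320/3*(-60) = 6400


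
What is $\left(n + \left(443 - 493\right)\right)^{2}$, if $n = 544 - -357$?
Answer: $724201$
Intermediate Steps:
$n = 901$ ($n = 544 + 357 = 901$)
$\left(n + \left(443 - 493\right)\right)^{2} = \left(901 + \left(443 - 493\right)\right)^{2} = \left(901 - 50\right)^{2} = 851^{2} = 724201$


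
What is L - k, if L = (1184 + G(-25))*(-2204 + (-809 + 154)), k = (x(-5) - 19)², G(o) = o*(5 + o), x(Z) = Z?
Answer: -4815132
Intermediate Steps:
k = 576 (k = (-5 - 19)² = (-24)² = 576)
L = -4814556 (L = (1184 - 25*(5 - 25))*(-2204 + (-809 + 154)) = (1184 - 25*(-20))*(-2204 - 655) = (1184 + 500)*(-2859) = 1684*(-2859) = -4814556)
L - k = -4814556 - 1*576 = -4814556 - 576 = -4815132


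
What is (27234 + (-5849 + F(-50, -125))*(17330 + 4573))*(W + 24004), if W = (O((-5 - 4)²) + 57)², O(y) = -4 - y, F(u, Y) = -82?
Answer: -3219452029692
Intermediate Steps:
W = 784 (W = ((-4 - (-5 - 4)²) + 57)² = ((-4 - 1*(-9)²) + 57)² = ((-4 - 1*81) + 57)² = ((-4 - 81) + 57)² = (-85 + 57)² = (-28)² = 784)
(27234 + (-5849 + F(-50, -125))*(17330 + 4573))*(W + 24004) = (27234 + (-5849 - 82)*(17330 + 4573))*(784 + 24004) = (27234 - 5931*21903)*24788 = (27234 - 129906693)*24788 = -129879459*24788 = -3219452029692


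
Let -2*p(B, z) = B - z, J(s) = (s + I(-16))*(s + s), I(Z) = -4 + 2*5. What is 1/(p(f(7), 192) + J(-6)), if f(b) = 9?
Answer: 2/183 ≈ 0.010929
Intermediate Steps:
I(Z) = 6 (I(Z) = -4 + 10 = 6)
J(s) = 2*s*(6 + s) (J(s) = (s + 6)*(s + s) = (6 + s)*(2*s) = 2*s*(6 + s))
p(B, z) = z/2 - B/2 (p(B, z) = -(B - z)/2 = z/2 - B/2)
1/(p(f(7), 192) + J(-6)) = 1/(((½)*192 - ½*9) + 2*(-6)*(6 - 6)) = 1/((96 - 9/2) + 2*(-6)*0) = 1/(183/2 + 0) = 1/(183/2) = 2/183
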